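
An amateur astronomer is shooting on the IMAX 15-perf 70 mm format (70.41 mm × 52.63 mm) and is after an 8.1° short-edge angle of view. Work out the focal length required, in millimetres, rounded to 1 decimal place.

371.7 mm

From α = 2·arctan(h/2f) we get f = h / (2·tan(α/2)).
With h = 52.63 mm and α/2 = 4.05°, tan(α/2) ≈ 0.07080, so f ≈ 52.63 / 0.14161 ≈ 371.6609 mm.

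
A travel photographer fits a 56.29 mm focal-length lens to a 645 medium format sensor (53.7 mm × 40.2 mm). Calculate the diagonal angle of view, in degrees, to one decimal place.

61.6°

Sensor diagonal = √(53.7² + 40.2²) = √4499.7300 ≈ 67.0800 mm.
Angle of view α = 2·arctan(d/2f) with d = 67.0800 mm and f = 56.29 mm.
d/2f = 0.59584; arctan(0.59584) ≈ 30.7883°, so α ≈ 61.5766°.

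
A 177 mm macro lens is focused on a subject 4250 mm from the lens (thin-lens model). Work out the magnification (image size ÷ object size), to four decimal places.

0.0435×

Thin lens: 1/f = 1/dₒ + 1/dᵢ → 1/dᵢ = 1/177 − 1/4250 = 0.0054144 mm⁻¹, so dᵢ ≈ 184.6919 mm.
Magnification m = dᵢ/dₒ = 184.6919/4250 ≈ 0.04346.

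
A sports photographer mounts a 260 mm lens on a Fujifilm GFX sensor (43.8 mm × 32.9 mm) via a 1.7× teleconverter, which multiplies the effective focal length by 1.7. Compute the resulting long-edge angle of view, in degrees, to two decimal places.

5.67°

Effective focal length f = 260 × 1.7 = 442 mm.
α = 2·arctan(43.8 / (2 × 442)) = 2·arctan(0.04955) ≈ 5.6731°.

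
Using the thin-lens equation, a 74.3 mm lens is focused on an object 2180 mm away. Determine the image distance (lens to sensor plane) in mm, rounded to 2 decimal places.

76.92 mm

1/dᵢ = 1/f − 1/dₒ = 1/74.3 − 1/2180 = 0.0130002 mm⁻¹.
dᵢ = 1/0.0130002 ≈ 76.9217 mm.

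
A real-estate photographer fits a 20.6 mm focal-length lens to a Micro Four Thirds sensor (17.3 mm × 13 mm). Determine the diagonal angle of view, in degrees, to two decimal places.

Sensor diagonal = √(17.3² + 13²) = √468.2900 ≈ 21.6400 mm.
Angle of view α = 2·arctan(d/2f) with d = 21.6400 mm and f = 20.6 mm.
d/2f = 0.52524; arctan(0.52524) ≈ 27.7104°, so α ≈ 55.4208°.

55.42°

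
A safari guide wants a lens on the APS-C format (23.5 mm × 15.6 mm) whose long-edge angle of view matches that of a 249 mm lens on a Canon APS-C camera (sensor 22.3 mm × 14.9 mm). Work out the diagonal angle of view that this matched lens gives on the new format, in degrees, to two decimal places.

Equal long-edge AOV ⇒ f₂ = f₁ · 23.5/22.3 = 249 × 1.05381 ≈ 262.3991 mm.
Sensor diagonal = √(23.5² + 15.6²) = √795.6100 ≈ 28.2066 mm.
Diagonal AOV on the new format = 2·arctan(28.2066 / (2 × 262.3991)) = 2·arctan(0.05375) ≈ 6.1531°.

6.15°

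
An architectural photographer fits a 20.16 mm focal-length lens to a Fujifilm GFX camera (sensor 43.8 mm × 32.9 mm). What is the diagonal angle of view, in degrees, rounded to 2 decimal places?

107.29°

Sensor diagonal = √(43.8² + 32.9²) = √3000.8500 ≈ 54.7800 mm.
Angle of view α = 2·arctan(d/2f) with d = 54.7800 mm and f = 20.16 mm.
d/2f = 1.35863; arctan(1.35863) ≈ 53.6456°, so α ≈ 107.2913°.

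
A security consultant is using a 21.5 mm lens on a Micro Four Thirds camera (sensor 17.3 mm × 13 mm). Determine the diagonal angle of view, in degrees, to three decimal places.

Sensor diagonal = √(17.3² + 13²) = √468.2900 ≈ 21.6400 mm.
Angle of view α = 2·arctan(d/2f) with d = 21.6400 mm and f = 21.5 mm.
d/2f = 0.50326; arctan(0.50326) ≈ 26.7141°, so α ≈ 53.4282°.

53.428°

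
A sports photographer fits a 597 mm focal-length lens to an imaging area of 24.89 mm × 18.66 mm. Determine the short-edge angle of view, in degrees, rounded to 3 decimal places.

1.791°

Angle of view α = 2·arctan(h/2f) with h = 18.66 mm and f = 597 mm.
h/2f = 0.01563; arctan(0.01563) ≈ 0.8954°, so α ≈ 1.7907°.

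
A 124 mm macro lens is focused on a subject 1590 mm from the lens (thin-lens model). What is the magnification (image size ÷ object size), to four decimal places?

0.0846×

Thin lens: 1/f = 1/dₒ + 1/dᵢ → 1/dᵢ = 1/124 − 1/1590 = 0.0074356 mm⁻¹, so dᵢ ≈ 134.4884 mm.
Magnification m = dᵢ/dₒ = 134.4884/1590 ≈ 0.08458.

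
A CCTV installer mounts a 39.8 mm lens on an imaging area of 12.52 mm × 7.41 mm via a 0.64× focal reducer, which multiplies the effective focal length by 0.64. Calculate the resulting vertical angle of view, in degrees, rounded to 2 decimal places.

16.55°

Effective focal length f = 39.8 × 0.64 = 25.472 mm.
α = 2·arctan(7.41 / (2 × 25.472)) = 2·arctan(0.14545) ≈ 16.5517°.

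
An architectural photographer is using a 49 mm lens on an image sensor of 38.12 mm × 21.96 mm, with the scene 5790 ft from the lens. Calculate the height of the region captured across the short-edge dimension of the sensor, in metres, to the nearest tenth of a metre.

790.9 m

dₒ: 5790 ft × 304.8 mm/ft = 1764791.94 mm.
Similar triangles through the lens centre give W/dₒ = h/dᵢ; with 1/f = 1/dₒ + 1/dᵢ this gives W = h·(dₒ − f)/f.
W = 21.96 mm × (1.76479e+06 − 49) / 49 = 21.96 × 36015.1621 ≈ 790892.960 mm = 790.893 m.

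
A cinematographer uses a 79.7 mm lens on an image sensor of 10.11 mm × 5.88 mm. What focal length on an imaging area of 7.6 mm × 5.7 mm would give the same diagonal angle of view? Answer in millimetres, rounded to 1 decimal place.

64.7 mm

Sensor diagonal = √(10.11² + 5.88²) = √136.7865 ≈ 11.6956 mm.
Sensor diagonal = √(7.6² + 5.7²) = √90.2500 ≈ 9.5000 mm.
Equal angle of view means equal diagonal/f ratio, so f₂ = f₁ · (diagonal₂/diagonal₁) = 79.7 × 9.5000/11.6956.
f₂ = 79.7 × 0.81227 ≈ 64.738 mm.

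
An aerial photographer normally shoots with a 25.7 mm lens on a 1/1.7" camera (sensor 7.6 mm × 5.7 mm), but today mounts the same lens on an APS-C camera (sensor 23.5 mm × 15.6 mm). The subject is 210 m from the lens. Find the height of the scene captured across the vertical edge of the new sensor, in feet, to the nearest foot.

418 ft

The focal length stays 25.7 mm; the relevant sensor dimension is now h = 15.6 mm. Object distance dₒ = 210 m = 210000 mm.
Thin-lens field height W = h·(dₒ − f)/f = 15.6 × (210000 − 25.7)/25.7 ≈ 127455.217 mm = 127455.217/304.8 ft = 418.16 ft.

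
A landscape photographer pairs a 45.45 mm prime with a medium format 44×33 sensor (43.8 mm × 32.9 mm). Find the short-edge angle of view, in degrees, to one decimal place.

Angle of view α = 2·arctan(h/2f) with h = 32.9 mm and f = 45.45 mm.
h/2f = 0.36194; arctan(0.36194) ≈ 19.8970°, so α ≈ 39.7940°.

39.8°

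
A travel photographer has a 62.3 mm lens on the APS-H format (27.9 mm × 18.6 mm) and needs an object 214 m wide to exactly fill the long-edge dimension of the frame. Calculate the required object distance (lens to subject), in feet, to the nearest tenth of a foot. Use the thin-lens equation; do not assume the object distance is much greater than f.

1568.0 ft

W: 214 m = 214000 mm.
Magnification m = w/W = dᵢ/dₒ; combined with 1/f = 1/dₒ + 1/dᵢ this gives dₒ = f·(1 + W/w).
dₒ = 62.3 mm × (1 + 214000/27.9) = 62.3 × 7671.2509 ≈ 477918.931 mm = 477918.931/304.8 ft = 1567.98 ft.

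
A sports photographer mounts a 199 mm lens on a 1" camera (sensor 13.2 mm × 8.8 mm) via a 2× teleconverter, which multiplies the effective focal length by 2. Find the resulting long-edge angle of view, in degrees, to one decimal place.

Effective focal length f = 199 × 2 = 398 mm.
α = 2·arctan(13.2 / (2 × 398)) = 2·arctan(0.01658) ≈ 1.9001°.

1.9°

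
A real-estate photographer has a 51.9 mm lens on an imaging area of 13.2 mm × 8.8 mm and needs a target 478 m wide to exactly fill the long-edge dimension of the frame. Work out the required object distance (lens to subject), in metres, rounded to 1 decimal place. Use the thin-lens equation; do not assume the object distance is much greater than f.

1879.5 m

W: 478 m = 478000 mm.
Magnification m = w/W = dᵢ/dₒ; combined with 1/f = 1/dₒ + 1/dᵢ this gives dₒ = f·(1 + W/w).
dₒ = 51.9 mm × (1 + 478000/13.2) = 51.9 × 36213.1212 ≈ 1879460.991 mm = 1879.46 m.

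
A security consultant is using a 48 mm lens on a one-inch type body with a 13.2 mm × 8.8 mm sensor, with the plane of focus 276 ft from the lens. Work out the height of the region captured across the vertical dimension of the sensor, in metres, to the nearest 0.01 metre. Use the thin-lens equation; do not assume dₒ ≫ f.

dₒ: 276 ft × 304.8 mm/ft = 84124.80 mm.
Similar triangles through the lens centre give W/dₒ = h/dᵢ; with 1/f = 1/dₒ + 1/dᵢ this gives W = h·(dₒ − f)/f.
W = 8.8 mm × (84124.8 − 48) / 48 = 8.8 × 1751.5999 ≈ 15414.080 mm = 15.4141 m.

15.41 m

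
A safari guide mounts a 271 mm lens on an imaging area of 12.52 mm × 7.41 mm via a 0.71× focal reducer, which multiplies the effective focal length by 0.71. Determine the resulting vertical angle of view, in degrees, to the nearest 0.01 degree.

2.21°

Effective focal length f = 271 × 0.71 = 192.41 mm.
α = 2·arctan(7.41 / (2 × 192.41)) = 2·arctan(0.01926) ≈ 2.2063°.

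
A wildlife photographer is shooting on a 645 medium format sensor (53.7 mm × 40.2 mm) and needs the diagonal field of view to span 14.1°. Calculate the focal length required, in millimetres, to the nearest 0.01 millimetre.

Sensor diagonal = √(53.7² + 40.2²) = √4499.7300 ≈ 67.0800 mm.
From α = 2·arctan(d/2f) we get f = d / (2·tan(α/2)).
With d = 67.0800 mm and α/2 = 7.05°, tan(α/2) ≈ 0.12367, so f ≈ 67.0800 / 0.24734 ≈ 271.2047 mm.

271.20 mm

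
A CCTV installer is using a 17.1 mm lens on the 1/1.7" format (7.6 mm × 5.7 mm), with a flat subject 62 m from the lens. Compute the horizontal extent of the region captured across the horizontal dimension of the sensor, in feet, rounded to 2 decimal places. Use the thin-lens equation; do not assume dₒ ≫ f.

90.38 ft

dₒ: 62 m = 62000 mm.
Similar triangles through the lens centre give W/dₒ = w/dᵢ; with 1/f = 1/dₒ + 1/dᵢ this gives W = w·(dₒ − f)/f.
W = 7.6 mm × (62000 − 17.1) / 17.1 = 7.6 × 3624.7310 ≈ 27547.956 mm = 27547.956/304.8 ft = 90.3804 ft.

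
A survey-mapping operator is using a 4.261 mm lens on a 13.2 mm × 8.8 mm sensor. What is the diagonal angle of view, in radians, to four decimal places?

2.1557 rad

Sensor diagonal = √(13.2² + 8.8²) = √251.6800 ≈ 15.8644 mm.
Angle of view α = 2·arctan(d/2f) with d = 15.8644 mm and f = 4.261 mm.
d/2f = 1.86158; arctan(1.86158) ≈ 1.0779 rad, so α ≈ 2.1557 rad.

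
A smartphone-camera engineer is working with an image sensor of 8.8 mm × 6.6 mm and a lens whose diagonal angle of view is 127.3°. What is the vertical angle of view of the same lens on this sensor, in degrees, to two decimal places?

100.92°

Sensor diagonal = √(8.8² + 6.6²) = √121.0000 ≈ 11.0000 mm.
From the diagonal AOV: f = 11.0000 / (2·tan(63.65°)) = 11.0000 / 4.03782 ≈ 2.7242 mm.
Vertical AOV = 2·arctan(6.6 / (2 × 2.7242)) = 2·arctan(1.21135) ≈ 100.9187°.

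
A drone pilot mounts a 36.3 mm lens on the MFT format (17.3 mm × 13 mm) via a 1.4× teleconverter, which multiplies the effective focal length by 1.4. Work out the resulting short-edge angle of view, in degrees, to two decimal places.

14.58°

Effective focal length f = 36.3 × 1.4 = 50.82 mm.
α = 2·arctan(13 / (2 × 50.82)) = 2·arctan(0.12790) ≈ 14.5774°.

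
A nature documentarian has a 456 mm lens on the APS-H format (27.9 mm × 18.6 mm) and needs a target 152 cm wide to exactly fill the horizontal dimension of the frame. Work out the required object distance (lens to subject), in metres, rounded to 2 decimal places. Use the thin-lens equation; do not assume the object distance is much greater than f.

25.30 m

W: 152 cm = 1520 mm.
Magnification m = w/W = dᵢ/dₒ; combined with 1/f = 1/dₒ + 1/dᵢ this gives dₒ = f·(1 + W/w).
dₒ = 456 mm × (1 + 1520/27.9) = 456 × 55.4803 ≈ 25299.011 mm = 25.299 m.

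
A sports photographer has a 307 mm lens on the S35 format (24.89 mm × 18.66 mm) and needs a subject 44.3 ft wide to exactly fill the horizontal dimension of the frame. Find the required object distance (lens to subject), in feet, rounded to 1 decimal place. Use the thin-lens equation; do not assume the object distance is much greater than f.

547.4 ft

W: 44.3 ft × 304.8 mm/ft = 13502.64 mm.
Magnification m = w/W = dᵢ/dₒ; combined with 1/f = 1/dₒ + 1/dᵢ this gives dₒ = f·(1 + W/w).
dₒ = 307 mm × (1 + 13502.6/24.89) = 307 × 543.4925 ≈ 166852.213 mm = 166852.213/304.8 ft = 547.415 ft.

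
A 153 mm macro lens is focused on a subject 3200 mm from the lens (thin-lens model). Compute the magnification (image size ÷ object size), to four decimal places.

0.0502×

Thin lens: 1/f = 1/dₒ + 1/dᵢ → 1/dᵢ = 1/153 − 1/3200 = 0.0062234 mm⁻¹, so dᵢ ≈ 160.6826 mm.
Magnification m = dᵢ/dₒ = 160.6826/3200 ≈ 0.05021.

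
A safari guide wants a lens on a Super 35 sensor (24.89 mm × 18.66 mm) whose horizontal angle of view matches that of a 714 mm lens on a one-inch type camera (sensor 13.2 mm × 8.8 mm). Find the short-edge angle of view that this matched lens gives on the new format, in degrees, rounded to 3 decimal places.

0.794°

Equal horizontal AOV ⇒ f₂ = f₁ · 24.89/13.2 = 714 × 1.88561 ≈ 1346.3227 mm.
Short-edge AOV on the new format = 2·arctan(18.66 / (2 × 1346.3227)) = 2·arctan(0.00693) ≈ 0.7941°.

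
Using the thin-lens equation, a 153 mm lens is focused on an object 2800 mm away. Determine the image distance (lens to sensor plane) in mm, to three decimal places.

1/dᵢ = 1/f − 1/dₒ = 1/153 − 1/2800 = 0.0061788 mm⁻¹.
dᵢ = 1/0.0061788 ≈ 161.8436 mm.

161.844 mm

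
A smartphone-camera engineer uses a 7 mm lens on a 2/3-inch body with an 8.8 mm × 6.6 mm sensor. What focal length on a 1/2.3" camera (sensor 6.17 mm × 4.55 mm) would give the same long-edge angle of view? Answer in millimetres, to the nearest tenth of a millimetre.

Equal angle of view means equal width/f ratio, so f₂ = f₁ · (width₂/width₁) = 7 × 6.17/8.8.
f₂ = 7 × 0.70114 ≈ 4.908 mm.

4.9 mm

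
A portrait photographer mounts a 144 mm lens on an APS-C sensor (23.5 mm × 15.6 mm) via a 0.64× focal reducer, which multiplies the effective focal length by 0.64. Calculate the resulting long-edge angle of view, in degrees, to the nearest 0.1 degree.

14.5°

Effective focal length f = 144 × 0.64 = 92.16 mm.
α = 2·arctan(23.5 / (2 × 92.16)) = 2·arctan(0.12750) ≈ 14.5315°.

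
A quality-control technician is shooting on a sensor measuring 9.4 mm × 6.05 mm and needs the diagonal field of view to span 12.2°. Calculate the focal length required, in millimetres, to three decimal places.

52.301 mm

Sensor diagonal = √(9.4² + 6.05²) = √124.9625 ≈ 11.1787 mm.
From α = 2·arctan(d/2f) we get f = d / (2·tan(α/2)).
With d = 11.1787 mm and α/2 = 6.1°, tan(α/2) ≈ 0.10687, so f ≈ 11.1787 / 0.21374 ≈ 52.3007 mm.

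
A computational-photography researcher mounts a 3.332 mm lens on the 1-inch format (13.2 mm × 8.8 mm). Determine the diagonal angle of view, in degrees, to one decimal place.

Sensor diagonal = √(13.2² + 8.8²) = √251.6800 ≈ 15.8644 mm.
Angle of view α = 2·arctan(d/2f) with d = 15.8644 mm and f = 3.332 mm.
d/2f = 2.38062; arctan(2.38062) ≈ 67.2147°, so α ≈ 134.4294°.

134.4°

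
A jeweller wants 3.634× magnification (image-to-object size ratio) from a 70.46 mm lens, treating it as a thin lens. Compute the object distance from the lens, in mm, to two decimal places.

With m = dᵢ/dₒ and 1/f = 1/dₒ + 1/dᵢ, substituting dᵢ = m·dₒ gives 1/f = (1 + 1/m)/dₒ, hence dₒ = f·(1 + 1/m).
dₒ = 70.46 × (1 + 1/3.634) = 70.46 × 1.27518 ≈ 89.849 mm.

89.85 mm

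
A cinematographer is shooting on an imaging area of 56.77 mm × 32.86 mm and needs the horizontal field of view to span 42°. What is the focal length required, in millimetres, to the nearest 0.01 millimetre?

From α = 2·arctan(w/2f) we get f = w / (2·tan(α/2)).
With w = 56.77 mm and α/2 = 21°, tan(α/2) ≈ 0.38386, so f ≈ 56.77 / 0.76773 ≈ 73.9455 mm.

73.95 mm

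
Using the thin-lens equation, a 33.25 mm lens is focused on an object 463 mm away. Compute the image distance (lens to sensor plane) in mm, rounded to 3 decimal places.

1/dᵢ = 1/f − 1/dₒ = 1/33.25 − 1/463 = 0.0279154 mm⁻¹.
dᵢ = 1/0.0279154 ≈ 35.8226 mm.

35.823 mm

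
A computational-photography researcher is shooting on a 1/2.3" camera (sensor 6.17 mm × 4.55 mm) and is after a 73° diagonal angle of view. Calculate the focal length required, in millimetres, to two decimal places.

5.18 mm

Sensor diagonal = √(6.17² + 4.55²) = √58.7714 ≈ 7.6663 mm.
From α = 2·arctan(d/2f) we get f = d / (2·tan(α/2)).
With d = 7.6663 mm and α/2 = 36.5°, tan(α/2) ≈ 0.73996, so f ≈ 7.6663 / 1.47992 ≈ 5.1802 mm.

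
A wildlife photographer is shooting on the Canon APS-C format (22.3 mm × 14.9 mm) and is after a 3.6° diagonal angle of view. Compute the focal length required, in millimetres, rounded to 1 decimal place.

426.7 mm

Sensor diagonal = √(22.3² + 14.9²) = √719.3000 ≈ 26.8198 mm.
From α = 2·arctan(d/2f) we get f = d / (2·tan(α/2)).
With d = 26.8198 mm and α/2 = 1.8°, tan(α/2) ≈ 0.03143, so f ≈ 26.8198 / 0.06285 ≈ 426.7094 mm.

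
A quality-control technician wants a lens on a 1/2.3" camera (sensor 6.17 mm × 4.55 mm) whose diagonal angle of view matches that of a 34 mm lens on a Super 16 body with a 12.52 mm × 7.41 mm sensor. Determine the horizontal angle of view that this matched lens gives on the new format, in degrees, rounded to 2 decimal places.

19.54°

Sensor diagonal = √(12.52² + 7.41²) = √211.6585 ≈ 14.5485 mm.
Sensor diagonal = √(6.17² + 4.55²) = √58.7714 ≈ 7.6663 mm.
Equal diagonal AOV ⇒ f₂ = f₁ · 7.6663/14.5485 = 34 × 0.52694 ≈ 17.9161 mm.
Horizontal AOV on the new format = 2·arctan(6.17 / (2 × 17.9161)) = 2·arctan(0.17219) ≈ 19.5400°.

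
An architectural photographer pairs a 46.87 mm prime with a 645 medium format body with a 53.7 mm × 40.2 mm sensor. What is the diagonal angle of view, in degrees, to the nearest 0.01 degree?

71.17°

Sensor diagonal = √(53.7² + 40.2²) = √4499.7300 ≈ 67.0800 mm.
Angle of view α = 2·arctan(d/2f) with d = 67.0800 mm and f = 46.87 mm.
d/2f = 0.71560; arctan(0.71560) ≈ 35.5874°, so α ≈ 71.1748°.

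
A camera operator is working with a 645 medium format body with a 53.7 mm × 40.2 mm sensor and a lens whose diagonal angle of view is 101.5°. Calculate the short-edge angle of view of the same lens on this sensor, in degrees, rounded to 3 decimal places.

Sensor diagonal = √(53.7² + 40.2²) = √4499.7300 ≈ 67.0800 mm.
From the diagonal AOV: f = 67.0800 / (2·tan(50.75°)) = 67.0800 / 2.44788 ≈ 27.4033 mm.
Short-edge AOV = 2·arctan(40.2 / (2 × 27.4033)) = 2·arctan(0.73349) ≈ 72.5191°.

72.519°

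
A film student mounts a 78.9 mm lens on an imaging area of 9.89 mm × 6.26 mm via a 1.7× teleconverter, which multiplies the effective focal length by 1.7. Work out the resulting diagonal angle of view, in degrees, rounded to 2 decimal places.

5.00°

Effective focal length f = 78.9 × 1.7 = 134.13 mm.
Sensor diagonal = √(9.89² + 6.26²) = √136.9997 ≈ 11.7047 mm.
α = 2·arctan(11.705 / (2 × 134.13)) = 2·arctan(0.04363) ≈ 4.9967°.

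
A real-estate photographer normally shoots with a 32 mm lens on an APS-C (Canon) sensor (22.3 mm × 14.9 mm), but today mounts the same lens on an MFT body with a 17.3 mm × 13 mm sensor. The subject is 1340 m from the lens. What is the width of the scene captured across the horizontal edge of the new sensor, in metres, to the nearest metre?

The focal length stays 32 mm; the relevant sensor dimension is now w = 17.3 mm. Object distance dₒ = 1340 m = 1.34e+06 mm.
Thin-lens field width W = w·(dₒ − f)/f = 17.3 × (1.34e+06 − 32)/32 ≈ 724420.200 mm = 724.42 m.

724 m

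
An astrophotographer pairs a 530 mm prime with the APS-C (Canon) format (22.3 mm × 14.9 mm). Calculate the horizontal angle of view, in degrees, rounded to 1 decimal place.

Angle of view α = 2·arctan(w/2f) with w = 22.3 mm and f = 530 mm.
w/2f = 0.02104; arctan(0.02104) ≈ 1.2052°, so α ≈ 2.4104°.

2.4°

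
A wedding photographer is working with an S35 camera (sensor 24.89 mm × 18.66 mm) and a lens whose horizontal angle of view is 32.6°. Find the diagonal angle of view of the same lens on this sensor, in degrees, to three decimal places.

From the horizontal AOV: f = 24.89 / (2·tan(16.3°)) = 24.89 / 0.58484 ≈ 42.5586 mm.
Sensor diagonal = √(24.89² + 18.66²) = √967.7077 ≈ 31.1080 mm.
Diagonal AOV = 2·arctan(31.1080 / (2 × 42.5586)) = 2·arctan(0.36547) ≈ 40.1520°.

40.152°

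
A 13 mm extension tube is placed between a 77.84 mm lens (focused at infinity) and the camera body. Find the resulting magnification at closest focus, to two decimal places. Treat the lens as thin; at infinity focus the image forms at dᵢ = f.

0.17×

The tube moves the image plane from f to f + e, so dᵢ = 77.84 + 13 = 90.84 mm. Focus is achieved when 1/f = 1/dₒ + 1/dᵢ, giving dₒ = 1/(1/f − 1/(f+e)).
Magnification m = dᵢ/dₒ = (f+e)·(1/f − 1/(f+e)) = e/f = 13/77.84 ≈ 0.1670.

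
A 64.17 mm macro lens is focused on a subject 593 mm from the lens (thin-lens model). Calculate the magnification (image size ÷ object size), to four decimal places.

Thin lens: 1/f = 1/dₒ + 1/dᵢ → 1/dᵢ = 1/64.17 − 1/593 = 0.0138973 mm⁻¹, so dᵢ ≈ 71.9566 mm.
Magnification m = dᵢ/dₒ = 71.9566/593 ≈ 0.12134.

0.1213×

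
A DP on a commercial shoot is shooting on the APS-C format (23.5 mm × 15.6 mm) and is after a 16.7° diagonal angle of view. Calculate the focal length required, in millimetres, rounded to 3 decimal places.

96.087 mm

Sensor diagonal = √(23.5² + 15.6²) = √795.6100 ≈ 28.2066 mm.
From α = 2·arctan(d/2f) we get f = d / (2·tan(α/2)).
With d = 28.2066 mm and α/2 = 8.35°, tan(α/2) ≈ 0.14678, so f ≈ 28.2066 / 0.29355 ≈ 96.0874 mm.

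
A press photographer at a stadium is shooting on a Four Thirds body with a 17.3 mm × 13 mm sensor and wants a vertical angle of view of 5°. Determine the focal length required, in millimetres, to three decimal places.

From α = 2·arctan(h/2f) we get f = h / (2·tan(α/2)).
With h = 13 mm and α/2 = 2.5°, tan(α/2) ≈ 0.04366, so f ≈ 13 / 0.08732 ≈ 148.8745 mm.

148.874 mm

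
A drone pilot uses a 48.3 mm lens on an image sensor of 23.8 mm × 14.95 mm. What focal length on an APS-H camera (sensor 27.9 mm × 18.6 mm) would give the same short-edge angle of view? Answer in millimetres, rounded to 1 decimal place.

Equal angle of view means equal height/f ratio, so f₂ = f₁ · (height₂/height₁) = 48.3 × 18.6/14.95.
f₂ = 48.3 × 1.24415 ≈ 60.092 mm.

60.1 mm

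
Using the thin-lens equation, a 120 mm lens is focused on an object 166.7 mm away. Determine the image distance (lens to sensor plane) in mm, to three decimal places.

1/dᵢ = 1/f − 1/dₒ = 1/120 − 1/166.7 = 0.0023345 mm⁻¹.
dᵢ = 1/0.0023345 ≈ 428.3512 mm.

428.351 mm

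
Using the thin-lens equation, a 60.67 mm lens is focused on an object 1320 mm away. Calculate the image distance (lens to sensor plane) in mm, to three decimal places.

63.593 mm

1/dᵢ = 1/f − 1/dₒ = 1/60.67 − 1/1320 = 0.0157250 mm⁻¹.
dᵢ = 1/0.0157250 ≈ 63.5929 mm.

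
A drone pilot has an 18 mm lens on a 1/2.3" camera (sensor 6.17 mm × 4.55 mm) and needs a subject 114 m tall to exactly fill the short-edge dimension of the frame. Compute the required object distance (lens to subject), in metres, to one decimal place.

451.0 m

W: 114 m = 114000 mm.
Magnification m = h/W = dᵢ/dₒ; combined with 1/f = 1/dₒ + 1/dᵢ this gives dₒ = f·(1 + W/h).
dₒ = 18 mm × (1 + 114000/4.55) = 18 × 25055.9451 ≈ 451007.011 mm = 451.007 m.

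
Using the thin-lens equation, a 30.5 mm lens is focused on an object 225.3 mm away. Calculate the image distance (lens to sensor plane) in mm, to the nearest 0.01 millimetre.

35.28 mm

1/dᵢ = 1/f − 1/dₒ = 1/30.5 − 1/225.3 = 0.0283484 mm⁻¹.
dᵢ = 1/0.0283484 ≈ 35.2754 mm.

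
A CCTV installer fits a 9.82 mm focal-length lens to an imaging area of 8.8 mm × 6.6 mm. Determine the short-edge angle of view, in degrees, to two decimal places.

37.15°

Angle of view α = 2·arctan(h/2f) with h = 6.6 mm and f = 9.82 mm.
h/2f = 0.33605; arctan(0.33605) ≈ 18.5749°, so α ≈ 37.1497°.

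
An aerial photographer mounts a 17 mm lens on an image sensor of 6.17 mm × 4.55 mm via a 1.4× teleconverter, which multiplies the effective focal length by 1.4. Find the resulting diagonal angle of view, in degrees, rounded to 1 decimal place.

18.3°

Effective focal length f = 17 × 1.4 = 23.8 mm.
Sensor diagonal = √(6.17² + 4.55²) = √58.7714 ≈ 7.6663 mm.
α = 2·arctan(7.666 / (2 × 23.8)) = 2·arctan(0.16106) ≈ 18.2985°.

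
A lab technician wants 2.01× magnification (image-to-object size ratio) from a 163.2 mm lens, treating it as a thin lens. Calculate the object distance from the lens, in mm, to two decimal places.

With m = dᵢ/dₒ and 1/f = 1/dₒ + 1/dᵢ, substituting dᵢ = m·dₒ gives 1/f = (1 + 1/m)/dₒ, hence dₒ = f·(1 + 1/m).
dₒ = 163.2 × (1 + 1/2.01) = 163.2 × 1.49751 ≈ 244.394 mm.

244.39 mm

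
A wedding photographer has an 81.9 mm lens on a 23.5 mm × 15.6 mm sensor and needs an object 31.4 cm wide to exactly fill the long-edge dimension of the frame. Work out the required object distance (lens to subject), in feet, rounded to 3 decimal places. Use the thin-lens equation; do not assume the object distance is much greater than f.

W: 31.4 cm = 314 mm.
Magnification m = w/W = dᵢ/dₒ; combined with 1/f = 1/dₒ + 1/dᵢ this gives dₒ = f·(1 + W/w).
dₒ = 81.9 mm × (1 + 314/23.5) = 81.9 × 14.3617 ≈ 1176.223 mm = 1176.223/304.8 ft = 3.859 ft.

3.859 ft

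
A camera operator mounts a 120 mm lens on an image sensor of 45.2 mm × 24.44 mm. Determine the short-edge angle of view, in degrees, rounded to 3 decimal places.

Angle of view α = 2·arctan(h/2f) with h = 24.44 mm and f = 120 mm.
h/2f = 0.10183; arctan(0.10183) ≈ 5.8146°, so α ≈ 11.6292°.

11.629°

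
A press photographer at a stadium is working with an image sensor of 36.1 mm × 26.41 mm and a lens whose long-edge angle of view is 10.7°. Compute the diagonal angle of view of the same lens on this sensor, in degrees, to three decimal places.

13.237°

From the long-edge AOV: f = 36.1 / (2·tan(5.35°)) = 36.1 / 0.18729 ≈ 192.7442 mm.
Sensor diagonal = √(36.1² + 26.41²) = √2000.6981 ≈ 44.7292 mm.
Diagonal AOV = 2·arctan(44.7292 / (2 × 192.7442)) = 2·arctan(0.11603) ≈ 13.2371°.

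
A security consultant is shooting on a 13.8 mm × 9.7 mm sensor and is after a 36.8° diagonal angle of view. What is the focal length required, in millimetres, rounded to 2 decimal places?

25.35 mm

Sensor diagonal = √(13.8² + 9.7²) = √284.5300 ≈ 16.8680 mm.
From α = 2·arctan(d/2f) we get f = d / (2·tan(α/2)).
With d = 16.8680 mm and α/2 = 18.4°, tan(α/2) ≈ 0.33266, so f ≈ 16.8680 / 0.66531 ≈ 25.3536 mm.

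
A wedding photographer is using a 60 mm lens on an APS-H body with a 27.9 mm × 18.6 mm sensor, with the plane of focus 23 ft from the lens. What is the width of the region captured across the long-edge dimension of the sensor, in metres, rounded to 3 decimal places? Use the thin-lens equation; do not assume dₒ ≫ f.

dₒ: 23 ft × 304.8 mm/ft = 7010.40 mm.
Similar triangles through the lens centre give W/dₒ = w/dᵢ; with 1/f = 1/dₒ + 1/dᵢ this gives W = w·(dₒ − f)/f.
W = 27.9 mm × (7010.4 − 60) / 60 = 27.9 × 115.8400 ≈ 3231.936 mm = 3.23194 m.

3.232 m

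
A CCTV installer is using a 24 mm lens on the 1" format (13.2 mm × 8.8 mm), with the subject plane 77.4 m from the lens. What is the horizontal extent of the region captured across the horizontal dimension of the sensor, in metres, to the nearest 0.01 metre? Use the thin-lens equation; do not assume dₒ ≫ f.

42.56 m

dₒ: 77.4 m = 77400 mm.
Similar triangles through the lens centre give W/dₒ = w/dᵢ; with 1/f = 1/dₒ + 1/dᵢ this gives W = w·(dₒ − f)/f.
W = 13.2 mm × (77400 − 24) / 24 = 13.2 × 3224.0000 ≈ 42556.800 mm = 42.5568 m.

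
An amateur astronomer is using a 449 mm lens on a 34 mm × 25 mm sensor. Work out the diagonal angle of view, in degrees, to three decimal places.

Sensor diagonal = √(34² + 25²) = √1781.0000 ≈ 42.2019 mm.
Angle of view α = 2·arctan(d/2f) with d = 42.2019 mm and f = 449 mm.
d/2f = 0.04700; arctan(0.04700) ≈ 2.6907°, so α ≈ 5.3813°.

5.381°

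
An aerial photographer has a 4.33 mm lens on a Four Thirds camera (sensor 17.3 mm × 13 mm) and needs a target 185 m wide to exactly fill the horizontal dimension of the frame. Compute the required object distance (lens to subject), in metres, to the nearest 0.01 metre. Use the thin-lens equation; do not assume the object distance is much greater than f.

W: 185 m = 185000 mm.
Magnification m = w/W = dᵢ/dₒ; combined with 1/f = 1/dₒ + 1/dᵢ this gives dₒ = f·(1 + W/w).
dₒ = 4.33 mm × (1 + 185000/17.3) = 4.33 × 10694.6416 ≈ 46307.798 mm = 46.3078 m.

46.31 m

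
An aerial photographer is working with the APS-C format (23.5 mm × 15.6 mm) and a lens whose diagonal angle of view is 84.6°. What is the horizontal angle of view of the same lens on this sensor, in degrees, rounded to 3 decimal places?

74.331°

Sensor diagonal = √(23.5² + 15.6²) = √795.6100 ≈ 28.2066 mm.
From the diagonal AOV: f = 28.2066 / (2·tan(42.3°)) = 28.2066 / 1.81986 ≈ 15.4993 mm.
Horizontal AOV = 2·arctan(23.5 / (2 × 15.4993)) = 2·arctan(0.75810) ≈ 74.3314°.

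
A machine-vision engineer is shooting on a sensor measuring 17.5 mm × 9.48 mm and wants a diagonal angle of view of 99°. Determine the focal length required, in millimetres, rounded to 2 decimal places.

Sensor diagonal = √(17.5² + 9.48²) = √396.1204 ≈ 19.9028 mm.
From α = 2·arctan(d/2f) we get f = d / (2·tan(α/2)).
With d = 19.9028 mm and α/2 = 49.5°, tan(α/2) ≈ 1.17085, so f ≈ 19.9028 / 2.34170 ≈ 8.4993 mm.

8.50 mm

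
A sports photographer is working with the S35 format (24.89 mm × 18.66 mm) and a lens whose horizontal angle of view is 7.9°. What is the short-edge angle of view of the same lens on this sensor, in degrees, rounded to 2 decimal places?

From the horizontal AOV: f = 24.89 / (2·tan(3.95°)) = 24.89 / 0.13810 ≈ 180.2319 mm.
Short-edge AOV = 2·arctan(18.66 / (2 × 180.2319)) = 2·arctan(0.05177) ≈ 5.9267°.

5.93°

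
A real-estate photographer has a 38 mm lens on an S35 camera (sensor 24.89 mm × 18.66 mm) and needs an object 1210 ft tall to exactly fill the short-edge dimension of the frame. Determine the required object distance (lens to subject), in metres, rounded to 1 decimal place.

W: 1210 ft × 304.8 mm/ft = 368807.99 mm.
Magnification m = h/W = dᵢ/dₒ; combined with 1/f = 1/dₒ + 1/dᵢ this gives dₒ = f·(1 + W/h).
dₒ = 38 mm × (1 + 368808/18.66) = 38 × 19765.6296 ≈ 751093.925 mm = 751.094 m.

751.1 m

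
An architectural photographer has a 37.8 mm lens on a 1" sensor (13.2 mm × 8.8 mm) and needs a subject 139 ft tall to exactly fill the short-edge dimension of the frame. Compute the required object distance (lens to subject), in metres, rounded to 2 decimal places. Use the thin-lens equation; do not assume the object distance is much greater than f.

W: 139 ft × 304.8 mm/ft = 42367.20 mm.
Magnification m = h/W = dᵢ/dₒ; combined with 1/f = 1/dₒ + 1/dᵢ this gives dₒ = f·(1 + W/h).
dₒ = 37.8 mm × (1 + 42367.2/8.8) = 37.8 × 4815.4544 ≈ 182024.176 mm = 182.024 m.

182.02 m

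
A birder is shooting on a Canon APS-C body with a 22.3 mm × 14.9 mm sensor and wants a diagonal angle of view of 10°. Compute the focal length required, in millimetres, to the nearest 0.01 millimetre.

153.28 mm

Sensor diagonal = √(22.3² + 14.9²) = √719.3000 ≈ 26.8198 mm.
From α = 2·arctan(d/2f) we get f = d / (2·tan(α/2)).
With d = 26.8198 mm and α/2 = 5°, tan(α/2) ≈ 0.08749, so f ≈ 26.8198 / 0.17498 ≈ 153.2757 mm.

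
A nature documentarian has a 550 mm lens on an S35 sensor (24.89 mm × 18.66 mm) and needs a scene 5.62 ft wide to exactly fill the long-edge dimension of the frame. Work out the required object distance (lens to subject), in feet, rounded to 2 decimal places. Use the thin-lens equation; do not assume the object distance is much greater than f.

125.99 ft

W: 5.62 ft × 304.8 mm/ft = 1712.98 mm.
Magnification m = w/W = dᵢ/dₒ; combined with 1/f = 1/dₒ + 1/dᵢ this gives dₒ = f·(1 + W/w).
dₒ = 550 mm × (1 + 1712.98/24.89) = 550 × 69.8219 ≈ 38402.020 mm = 38402.020/304.8 ft = 125.991 ft.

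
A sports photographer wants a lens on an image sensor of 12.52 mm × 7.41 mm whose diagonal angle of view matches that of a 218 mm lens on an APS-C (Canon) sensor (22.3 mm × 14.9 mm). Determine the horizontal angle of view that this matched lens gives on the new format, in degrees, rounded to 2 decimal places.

Sensor diagonal = √(22.3² + 14.9²) = √719.3000 ≈ 26.8198 mm.
Sensor diagonal = √(12.52² + 7.41²) = √211.6585 ≈ 14.5485 mm.
Equal diagonal AOV ⇒ f₂ = f₁ · 14.5485/26.8198 = 218 × 0.54245 ≈ 118.2549 mm.
Horizontal AOV on the new format = 2·arctan(12.52 / (2 × 118.2549)) = 2·arctan(0.05294) ≈ 6.0604°.

6.06°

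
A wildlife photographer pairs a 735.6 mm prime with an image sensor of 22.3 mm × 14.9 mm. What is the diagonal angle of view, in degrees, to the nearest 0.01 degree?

2.09°

Sensor diagonal = √(22.3² + 14.9²) = √719.3000 ≈ 26.8198 mm.
Angle of view α = 2·arctan(d/2f) with d = 26.8198 mm and f = 735.6 mm.
d/2f = 0.01823; arctan(0.01823) ≈ 1.0444°, so α ≈ 2.0888°.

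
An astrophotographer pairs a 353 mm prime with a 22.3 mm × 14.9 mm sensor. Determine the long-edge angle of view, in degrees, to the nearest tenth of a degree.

Angle of view α = 2·arctan(w/2f) with w = 22.3 mm and f = 353 mm.
w/2f = 0.03159; arctan(0.03159) ≈ 1.8092°, so α ≈ 3.6183°.

3.6°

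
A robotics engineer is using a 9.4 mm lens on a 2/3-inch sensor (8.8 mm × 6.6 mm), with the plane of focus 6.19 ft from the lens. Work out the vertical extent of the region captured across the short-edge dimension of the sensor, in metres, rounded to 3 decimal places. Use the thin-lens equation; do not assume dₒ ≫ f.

dₒ: 6.19 ft × 304.8 mm/ft = 1886.71 mm.
Similar triangles through the lens centre give W/dₒ = h/dᵢ; with 1/f = 1/dₒ + 1/dᵢ this gives W = h·(dₒ − f)/f.
W = 6.6 mm × (1886.71 − 9.4) / 9.4 = 6.6 × 199.7140 ≈ 1318.113 mm = 1.31811 m.

1.318 m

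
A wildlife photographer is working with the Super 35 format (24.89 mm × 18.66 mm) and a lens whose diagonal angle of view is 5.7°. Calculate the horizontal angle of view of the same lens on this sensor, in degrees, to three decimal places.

Sensor diagonal = √(24.89² + 18.66²) = √967.7077 ≈ 31.1080 mm.
From the diagonal AOV: f = 31.1080 / (2·tan(2.85°)) = 31.1080 / 0.09957 ≈ 312.4363 mm.
Horizontal AOV = 2·arctan(24.89 / (2 × 312.4363)) = 2·arctan(0.03983) ≈ 4.5620°.

4.562°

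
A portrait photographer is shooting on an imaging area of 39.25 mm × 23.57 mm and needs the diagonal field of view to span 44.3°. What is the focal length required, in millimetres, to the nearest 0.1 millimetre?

Sensor diagonal = √(39.25² + 23.57²) = √2096.1074 ≈ 45.7833 mm.
From α = 2·arctan(d/2f) we get f = d / (2·tan(α/2)).
With d = 45.7833 mm and α/2 = 22.15°, tan(α/2) ≈ 0.40707, so f ≈ 45.7833 / 0.81415 ≈ 56.2345 mm.

56.2 mm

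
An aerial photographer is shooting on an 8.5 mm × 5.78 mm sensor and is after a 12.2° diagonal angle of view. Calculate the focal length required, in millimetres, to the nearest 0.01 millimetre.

48.09 mm

Sensor diagonal = √(8.5² + 5.78²) = √105.6584 ≈ 10.2790 mm.
From α = 2·arctan(d/2f) we get f = d / (2·tan(α/2)).
With d = 10.2790 mm and α/2 = 6.1°, tan(α/2) ≈ 0.10687, so f ≈ 10.2790 / 0.21374 ≈ 48.0916 mm.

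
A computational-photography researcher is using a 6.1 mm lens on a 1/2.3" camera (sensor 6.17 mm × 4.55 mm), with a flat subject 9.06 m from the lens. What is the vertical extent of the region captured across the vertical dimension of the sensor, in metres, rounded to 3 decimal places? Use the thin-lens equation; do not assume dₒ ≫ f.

dₒ: 9.06 m = 9060 mm.
Similar triangles through the lens centre give W/dₒ = h/dᵢ; with 1/f = 1/dₒ + 1/dᵢ this gives W = h·(dₒ − f)/f.
W = 4.55 mm × (9060 − 6.1) / 6.1 = 4.55 × 1484.2459 ≈ 6753.319 mm = 6.75332 m.

6.753 m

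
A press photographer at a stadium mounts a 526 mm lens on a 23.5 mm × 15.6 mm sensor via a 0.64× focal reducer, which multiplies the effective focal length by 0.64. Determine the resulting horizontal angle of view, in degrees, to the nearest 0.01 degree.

Effective focal length f = 526 × 0.64 = 336.64 mm.
α = 2·arctan(23.5 / (2 × 336.64)) = 2·arctan(0.03490) ≈ 3.9981°.

4.00°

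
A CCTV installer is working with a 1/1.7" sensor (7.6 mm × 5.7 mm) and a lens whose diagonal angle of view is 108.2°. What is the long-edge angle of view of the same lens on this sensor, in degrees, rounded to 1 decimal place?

95.7°

Sensor diagonal = √(7.6² + 5.7²) = √90.2500 ≈ 9.5000 mm.
From the diagonal AOV: f = 9.5000 / (2·tan(54.1°)) = 9.5000 / 2.76289 ≈ 3.4384 mm.
Long-edge AOV = 2·arctan(7.6 / (2 × 3.4384)) = 2·arctan(1.10516) ≈ 95.7193°.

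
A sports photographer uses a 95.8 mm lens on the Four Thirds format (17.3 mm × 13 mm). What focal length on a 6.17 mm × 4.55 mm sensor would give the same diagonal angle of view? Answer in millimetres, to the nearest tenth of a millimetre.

33.9 mm

Sensor diagonal = √(17.3² + 13²) = √468.2900 ≈ 21.6400 mm.
Sensor diagonal = √(6.17² + 4.55²) = √58.7714 ≈ 7.6663 mm.
Equal angle of view means equal diagonal/f ratio, so f₂ = f₁ · (diagonal₂/diagonal₁) = 95.8 × 7.6663/21.6400.
f₂ = 95.8 × 0.35426 ≈ 33.938 mm.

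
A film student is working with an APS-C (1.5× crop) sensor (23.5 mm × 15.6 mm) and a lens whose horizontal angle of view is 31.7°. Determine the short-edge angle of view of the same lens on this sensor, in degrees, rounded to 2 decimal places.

21.35°

From the horizontal AOV: f = 23.5 / (2·tan(15.85°)) = 23.5 / 0.56783 ≈ 41.3857 mm.
Short-edge AOV = 2·arctan(15.6 / (2 × 41.3857)) = 2·arctan(0.18847) ≈ 21.3468°.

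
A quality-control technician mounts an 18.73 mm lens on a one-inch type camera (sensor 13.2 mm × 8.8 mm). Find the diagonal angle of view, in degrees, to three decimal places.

Sensor diagonal = √(13.2² + 8.8²) = √251.6800 ≈ 15.8644 mm.
Angle of view α = 2·arctan(d/2f) with d = 15.8644 mm and f = 18.73 mm.
d/2f = 0.42350; arctan(0.42350) ≈ 22.9528°, so α ≈ 45.9056°.

45.906°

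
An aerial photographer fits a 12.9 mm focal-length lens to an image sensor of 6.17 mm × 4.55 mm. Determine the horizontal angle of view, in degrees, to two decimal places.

Angle of view α = 2·arctan(w/2f) with w = 6.17 mm and f = 12.9 mm.
w/2f = 0.23915; arctan(0.23915) ≈ 13.4495°, so α ≈ 26.8991°.

26.90°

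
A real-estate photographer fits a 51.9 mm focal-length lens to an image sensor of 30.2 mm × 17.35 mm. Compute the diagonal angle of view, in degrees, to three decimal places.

Sensor diagonal = √(30.2² + 17.35²) = √1213.0625 ≈ 34.8290 mm.
Angle of view α = 2·arctan(d/2f) with d = 34.8290 mm and f = 51.9 mm.
d/2f = 0.33554; arctan(0.33554) ≈ 18.5487°, so α ≈ 37.0973°.

37.097°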